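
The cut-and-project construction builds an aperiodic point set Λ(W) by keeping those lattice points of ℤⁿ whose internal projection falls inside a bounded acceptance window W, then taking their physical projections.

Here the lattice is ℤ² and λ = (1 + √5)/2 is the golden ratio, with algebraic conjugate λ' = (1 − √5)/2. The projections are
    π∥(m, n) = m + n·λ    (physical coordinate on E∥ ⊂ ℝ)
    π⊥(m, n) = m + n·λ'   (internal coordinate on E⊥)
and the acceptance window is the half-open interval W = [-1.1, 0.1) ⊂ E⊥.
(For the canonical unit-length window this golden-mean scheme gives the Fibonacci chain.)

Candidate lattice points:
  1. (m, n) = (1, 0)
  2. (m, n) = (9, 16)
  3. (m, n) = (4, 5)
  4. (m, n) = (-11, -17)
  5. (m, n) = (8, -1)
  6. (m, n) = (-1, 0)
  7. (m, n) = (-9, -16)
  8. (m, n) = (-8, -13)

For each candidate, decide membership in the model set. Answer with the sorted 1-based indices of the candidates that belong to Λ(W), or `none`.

Compute λ' = (1−√5)/2 = -0.61803, so π⊥(m,n) = m -0.61803·n.
candidate 1: (m,n)=(1,0) → π∥ = 1+0·λ ≈ 1.00000, π⊥ = 1+0·λ' ≈ 1.00000 ∉ [-1.1, 0.1) ⇒ out
candidate 2: (m,n)=(9,16) → π∥ = 9+16·λ ≈ 34.88854, π⊥ = 9+16·λ' ≈ -0.88854 ∈ [-1.1, 0.1) ⇒ IN Λ
candidate 3: (m,n)=(4,5) → π∥ = 4+5·λ ≈ 12.09017, π⊥ = 4+5·λ' ≈ 0.90983 ∉ [-1.1, 0.1) ⇒ out
candidate 4: (m,n)=(-11,-17) → π∥ = -11-17·λ ≈ -38.50658, π⊥ = -11-17·λ' ≈ -0.49342 ∈ [-1.1, 0.1) ⇒ IN Λ
candidate 5: (m,n)=(8,-1) → π∥ = 8-1·λ ≈ 6.38197, π⊥ = 8-1·λ' ≈ 8.61803 ∉ [-1.1, 0.1) ⇒ out
candidate 6: (m,n)=(-1,0) → π∥ = -1+0·λ ≈ -1.00000, π⊥ = -1+0·λ' ≈ -1.00000 ∈ [-1.1, 0.1) ⇒ IN Λ
candidate 7: (m,n)=(-9,-16) → π∥ = -9-16·λ ≈ -34.88854, π⊥ = -9-16·λ' ≈ 0.88854 ∉ [-1.1, 0.1) ⇒ out
candidate 8: (m,n)=(-8,-13) → π∥ = -8-13·λ ≈ -29.03444, π⊥ = -8-13·λ' ≈ 0.03444 ∈ [-1.1, 0.1) ⇒ IN Λ

2, 4, 6, 8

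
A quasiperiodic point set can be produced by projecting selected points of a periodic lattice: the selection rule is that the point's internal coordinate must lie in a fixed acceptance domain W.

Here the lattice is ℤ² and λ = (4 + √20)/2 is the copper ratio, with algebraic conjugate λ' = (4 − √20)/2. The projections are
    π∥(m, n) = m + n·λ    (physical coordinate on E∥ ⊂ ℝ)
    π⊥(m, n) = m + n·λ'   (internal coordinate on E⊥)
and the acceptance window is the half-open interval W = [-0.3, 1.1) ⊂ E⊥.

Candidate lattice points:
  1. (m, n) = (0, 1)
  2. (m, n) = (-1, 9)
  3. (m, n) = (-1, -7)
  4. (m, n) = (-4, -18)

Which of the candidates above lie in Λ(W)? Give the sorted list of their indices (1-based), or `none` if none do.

Numerically λ ≈ 4.236068 and λ' = −1/λ ≈ -0.236068.
[1] lift (0,1): star map gives -0.236068; window check -0.3 ≤ -0.236068 < 1.1 is true → IN Λ
[2] lift (-1,9): star map gives -3.124612; window check -0.3 ≤ -3.124612 < 1.1 is false → out
[3] lift (-1,-7): star map gives 0.652476; window check -0.3 ≤ 0.652476 < 1.1 is true → IN Λ
[4] lift (-4,-18): star map gives 0.249224; window check -0.3 ≤ 0.249224 < 1.1 is true → IN Λ

1, 3, 4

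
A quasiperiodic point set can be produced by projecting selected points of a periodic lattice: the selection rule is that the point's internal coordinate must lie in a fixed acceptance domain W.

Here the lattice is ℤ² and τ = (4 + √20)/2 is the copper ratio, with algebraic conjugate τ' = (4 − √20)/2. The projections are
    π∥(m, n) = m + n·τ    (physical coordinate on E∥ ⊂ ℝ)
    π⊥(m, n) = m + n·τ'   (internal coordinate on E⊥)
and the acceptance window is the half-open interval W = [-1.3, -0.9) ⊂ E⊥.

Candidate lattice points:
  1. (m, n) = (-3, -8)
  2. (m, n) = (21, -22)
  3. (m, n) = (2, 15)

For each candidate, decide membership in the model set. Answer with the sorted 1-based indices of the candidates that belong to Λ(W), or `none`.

Numerically τ ≈ 4.236068 and τ' = −1/τ ≈ -0.236068.
#1 (-3,-8): internal coord -3 + (-8)·τ' = -1.111456; -1.111456 ∈ [-1.3, -0.9) → IN Λ
#2 (21,-22): internal coord 21 + (-22)·τ' = +26.193496; +26.193496 ∉ [-1.3, -0.9) → out
#3 (2,15): internal coord 2 + (15)·τ' = -1.541020; -1.541020 ∉ [-1.3, -0.9) → out

1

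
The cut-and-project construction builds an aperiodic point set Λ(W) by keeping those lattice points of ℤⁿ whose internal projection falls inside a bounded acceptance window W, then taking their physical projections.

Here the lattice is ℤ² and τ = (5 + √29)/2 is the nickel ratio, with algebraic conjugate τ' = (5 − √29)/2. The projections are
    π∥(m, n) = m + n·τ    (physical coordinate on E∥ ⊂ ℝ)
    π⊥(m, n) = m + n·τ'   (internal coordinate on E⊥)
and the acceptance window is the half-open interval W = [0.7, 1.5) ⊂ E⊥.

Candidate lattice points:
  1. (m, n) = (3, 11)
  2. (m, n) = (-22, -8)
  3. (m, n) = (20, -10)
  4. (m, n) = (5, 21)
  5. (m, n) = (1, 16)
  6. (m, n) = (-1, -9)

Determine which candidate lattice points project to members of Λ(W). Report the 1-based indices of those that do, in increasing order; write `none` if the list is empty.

Compute τ' = (5−√29)/2 = -0.1926, so π⊥(m,n) = m -0.1926·n.
candidate 1: (m,n)=(3,11) → π∥ = 3+11·τ ≈ 60.1184, π⊥ = 3+11·τ' ≈ 0.8816 ∈ [0.7, 1.5) ⇒ IN Λ
candidate 2: (m,n)=(-22,-8) → π∥ = -22-8·τ ≈ -63.5407, π⊥ = -22-8·τ' ≈ -20.4593 ∉ [0.7, 1.5) ⇒ out
candidate 3: (m,n)=(20,-10) → π∥ = 20-10·τ ≈ -31.9258, π⊥ = 20-10·τ' ≈ 21.9258 ∉ [0.7, 1.5) ⇒ out
candidate 4: (m,n)=(5,21) → π∥ = 5+21·τ ≈ 114.0442, π⊥ = 5+21·τ' ≈ 0.9558 ∈ [0.7, 1.5) ⇒ IN Λ
candidate 5: (m,n)=(1,16) → π∥ = 1+16·τ ≈ 84.0813, π⊥ = 1+16·τ' ≈ -2.0813 ∉ [0.7, 1.5) ⇒ out
candidate 6: (m,n)=(-1,-9) → π∥ = -1-9·τ ≈ -47.7332, π⊥ = -1-9·τ' ≈ 0.7332 ∈ [0.7, 1.5) ⇒ IN Λ

1, 4, 6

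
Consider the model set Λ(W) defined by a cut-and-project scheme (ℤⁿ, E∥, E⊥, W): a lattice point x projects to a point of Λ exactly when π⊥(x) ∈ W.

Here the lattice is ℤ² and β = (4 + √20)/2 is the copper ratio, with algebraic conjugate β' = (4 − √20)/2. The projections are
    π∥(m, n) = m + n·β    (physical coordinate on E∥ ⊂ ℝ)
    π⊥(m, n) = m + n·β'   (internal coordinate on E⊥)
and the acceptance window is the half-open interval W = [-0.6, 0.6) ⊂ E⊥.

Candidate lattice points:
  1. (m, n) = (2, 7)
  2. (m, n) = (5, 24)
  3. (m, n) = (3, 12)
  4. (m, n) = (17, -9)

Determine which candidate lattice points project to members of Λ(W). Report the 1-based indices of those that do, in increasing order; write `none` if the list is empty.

β' = (4−√20)/2 ≈ -0.23607.
#1 (2,7): internal coord 2 + (7)·β' = +0.34752; +0.34752 ∈ [-0.6, 0.6) → IN Λ
#2 (5,24): internal coord 5 + (24)·β' = -0.66563; -0.66563 ∉ [-0.6, 0.6) → out
#3 (3,12): internal coord 3 + (12)·β' = +0.16718; +0.16718 ∈ [-0.6, 0.6) → IN Λ
#4 (17,-9): internal coord 17 + (-9)·β' = +19.12461; +19.12461 ∉ [-0.6, 0.6) → out

1, 3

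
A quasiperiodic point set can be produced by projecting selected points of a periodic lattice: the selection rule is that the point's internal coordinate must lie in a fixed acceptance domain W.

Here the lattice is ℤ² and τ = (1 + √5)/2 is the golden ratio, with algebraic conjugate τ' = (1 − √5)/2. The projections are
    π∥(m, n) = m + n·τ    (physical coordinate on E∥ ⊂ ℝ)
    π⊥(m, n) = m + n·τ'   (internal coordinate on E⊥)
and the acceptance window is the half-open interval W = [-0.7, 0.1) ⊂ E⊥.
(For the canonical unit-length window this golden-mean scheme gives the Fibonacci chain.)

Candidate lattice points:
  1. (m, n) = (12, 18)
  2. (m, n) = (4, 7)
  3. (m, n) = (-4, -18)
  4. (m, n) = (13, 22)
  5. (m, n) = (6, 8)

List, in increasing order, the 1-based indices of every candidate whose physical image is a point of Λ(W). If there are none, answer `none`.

2, 4

τ' = (1−√5)/2 ≈ -0.61803.
candidate 1: (m,n)=(12,18) → π∥ = 12+18·τ ≈ 41.12461, π⊥ = 12+18·τ' ≈ 0.87539 ∉ [-0.7, 0.1) ⇒ out
candidate 2: (m,n)=(4,7) → π∥ = 4+7·τ ≈ 15.32624, π⊥ = 4+7·τ' ≈ -0.32624 ∈ [-0.7, 0.1) ⇒ IN Λ
candidate 3: (m,n)=(-4,-18) → π∥ = -4-18·τ ≈ -33.12461, π⊥ = -4-18·τ' ≈ 7.12461 ∉ [-0.7, 0.1) ⇒ out
candidate 4: (m,n)=(13,22) → π∥ = 13+22·τ ≈ 48.59675, π⊥ = 13+22·τ' ≈ -0.59675 ∈ [-0.7, 0.1) ⇒ IN Λ
candidate 5: (m,n)=(6,8) → π∥ = 6+8·τ ≈ 18.94427, π⊥ = 6+8·τ' ≈ 1.05573 ∉ [-0.7, 0.1) ⇒ out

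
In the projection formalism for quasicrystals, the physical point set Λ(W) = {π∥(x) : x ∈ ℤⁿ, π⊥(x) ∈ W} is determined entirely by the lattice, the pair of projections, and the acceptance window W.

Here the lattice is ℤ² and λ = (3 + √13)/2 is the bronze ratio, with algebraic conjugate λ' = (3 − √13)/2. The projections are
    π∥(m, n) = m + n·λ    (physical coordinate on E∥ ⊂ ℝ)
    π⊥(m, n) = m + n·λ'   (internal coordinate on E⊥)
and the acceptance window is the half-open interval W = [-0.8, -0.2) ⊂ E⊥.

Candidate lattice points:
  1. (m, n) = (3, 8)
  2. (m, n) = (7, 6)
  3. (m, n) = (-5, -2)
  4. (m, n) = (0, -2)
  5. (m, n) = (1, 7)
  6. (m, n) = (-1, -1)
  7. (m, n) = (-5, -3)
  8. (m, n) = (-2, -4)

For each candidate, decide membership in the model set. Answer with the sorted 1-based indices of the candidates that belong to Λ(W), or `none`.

Numerically λ ≈ 3.3028 and λ' = −1/λ ≈ -0.3028.
[1] lift (3,8): star map gives 0.5778; window check -0.8 ≤ 0.5778 < -0.2 is false → out
[2] lift (7,6): star map gives 5.1833; window check -0.8 ≤ 5.1833 < -0.2 is false → out
[3] lift (-5,-2): star map gives -4.3944; window check -0.8 ≤ -4.3944 < -0.2 is false → out
[4] lift (0,-2): star map gives 0.6056; window check -0.8 ≤ 0.6056 < -0.2 is false → out
[5] lift (1,7): star map gives -1.1194; window check -0.8 ≤ -1.1194 < -0.2 is false → out
[6] lift (-1,-1): star map gives -0.6972; window check -0.8 ≤ -0.6972 < -0.2 is true → IN Λ
[7] lift (-5,-3): star map gives -4.0917; window check -0.8 ≤ -4.0917 < -0.2 is false → out
[8] lift (-2,-4): star map gives -0.7889; window check -0.8 ≤ -0.7889 < -0.2 is true → IN Λ

6, 8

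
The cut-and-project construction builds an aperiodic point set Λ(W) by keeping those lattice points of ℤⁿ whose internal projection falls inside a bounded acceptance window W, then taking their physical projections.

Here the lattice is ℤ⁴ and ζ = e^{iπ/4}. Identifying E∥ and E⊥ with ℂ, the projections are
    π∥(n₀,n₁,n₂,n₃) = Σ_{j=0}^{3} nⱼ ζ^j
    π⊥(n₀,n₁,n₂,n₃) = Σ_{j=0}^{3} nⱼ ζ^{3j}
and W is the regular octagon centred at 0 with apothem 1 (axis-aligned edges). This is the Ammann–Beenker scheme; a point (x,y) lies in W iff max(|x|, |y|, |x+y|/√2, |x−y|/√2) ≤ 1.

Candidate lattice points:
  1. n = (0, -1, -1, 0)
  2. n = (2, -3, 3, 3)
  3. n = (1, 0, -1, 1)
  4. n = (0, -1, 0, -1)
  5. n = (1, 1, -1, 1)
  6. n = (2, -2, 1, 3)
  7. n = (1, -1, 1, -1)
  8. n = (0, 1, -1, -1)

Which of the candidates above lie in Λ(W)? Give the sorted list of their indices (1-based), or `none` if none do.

1

π⊥(n) = n₀ + n₁ζ³ + n₂ζ⁶ + n₃ζ⁹ where ζ = e^{iπ/4}.
#1 (0, -1, -1, 0): internal (0.707107, 0.292893); octagon support 0.707107 vs apothem 1 → ∈ W
#2 (2, -3, 3, 3): internal (6.242641, -3.000000); octagon support 6.535534 vs apothem 1 → ∉ W
#3 (1, 0, -1, 1): internal (1.707107, 1.707107); octagon support 2.414214 vs apothem 1 → ∉ W
#4 (0, -1, 0, -1): internal (0.000000, -1.414214); octagon support 1.414214 vs apothem 1 → ∉ W
#5 (1, 1, -1, 1): internal (1.000000, 2.414214); octagon support 2.414214 vs apothem 1 → ∉ W
#6 (2, -2, 1, 3): internal (5.535534, -0.292893); octagon support 5.535534 vs apothem 1 → ∉ W
#7 (1, -1, 1, -1): internal (1.000000, -2.414214); octagon support 2.414214 vs apothem 1 → ∉ W
#8 (0, 1, -1, -1): internal (-1.414214, 1.000000); octagon support 1.707107 vs apothem 1 → ∉ W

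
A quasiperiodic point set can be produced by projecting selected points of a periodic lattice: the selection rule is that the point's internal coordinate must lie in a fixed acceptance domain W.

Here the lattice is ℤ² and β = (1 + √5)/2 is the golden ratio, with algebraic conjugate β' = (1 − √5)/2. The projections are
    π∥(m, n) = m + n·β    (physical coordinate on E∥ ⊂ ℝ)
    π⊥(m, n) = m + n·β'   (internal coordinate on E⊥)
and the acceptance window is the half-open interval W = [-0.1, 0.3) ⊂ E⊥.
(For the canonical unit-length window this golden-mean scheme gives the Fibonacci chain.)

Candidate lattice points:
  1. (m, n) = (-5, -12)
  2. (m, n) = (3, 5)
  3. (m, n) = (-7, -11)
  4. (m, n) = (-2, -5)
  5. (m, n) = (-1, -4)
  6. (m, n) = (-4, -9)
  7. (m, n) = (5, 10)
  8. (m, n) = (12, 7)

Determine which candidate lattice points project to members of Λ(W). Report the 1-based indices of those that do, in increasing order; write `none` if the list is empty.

Compute β' = (1−√5)/2 = -0.61803, so π⊥(m,n) = m -0.61803·n.
#1 (-5,-12): internal coord -5 + (-12)·β' = +2.41641; +2.41641 ∉ [-0.1, 0.3) → out
#2 (3,5): internal coord 3 + (5)·β' = -0.09017; -0.09017 ∈ [-0.1, 0.3) → IN Λ
#3 (-7,-11): internal coord -7 + (-11)·β' = -0.20163; -0.20163 ∉ [-0.1, 0.3) → out
#4 (-2,-5): internal coord -2 + (-5)·β' = +1.09017; +1.09017 ∉ [-0.1, 0.3) → out
#5 (-1,-4): internal coord -1 + (-4)·β' = +1.47214; +1.47214 ∉ [-0.1, 0.3) → out
#6 (-4,-9): internal coord -4 + (-9)·β' = +1.56231; +1.56231 ∉ [-0.1, 0.3) → out
#7 (5,10): internal coord 5 + (10)·β' = -1.18034; -1.18034 ∉ [-0.1, 0.3) → out
#8 (12,7): internal coord 12 + (7)·β' = +7.67376; +7.67376 ∉ [-0.1, 0.3) → out

2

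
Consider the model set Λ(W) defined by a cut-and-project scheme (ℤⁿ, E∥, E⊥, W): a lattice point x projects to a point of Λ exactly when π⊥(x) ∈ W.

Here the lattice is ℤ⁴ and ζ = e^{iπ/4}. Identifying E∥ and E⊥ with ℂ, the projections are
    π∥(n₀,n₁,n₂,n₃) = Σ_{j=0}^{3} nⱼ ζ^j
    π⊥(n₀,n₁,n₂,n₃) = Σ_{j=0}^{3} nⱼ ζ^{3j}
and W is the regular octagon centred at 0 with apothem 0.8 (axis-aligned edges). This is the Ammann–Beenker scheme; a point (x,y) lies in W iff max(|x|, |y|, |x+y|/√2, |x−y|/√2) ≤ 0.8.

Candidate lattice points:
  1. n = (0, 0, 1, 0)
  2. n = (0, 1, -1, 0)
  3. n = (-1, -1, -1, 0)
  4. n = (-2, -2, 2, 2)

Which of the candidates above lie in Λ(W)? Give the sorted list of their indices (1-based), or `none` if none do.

With ζ = e^{iπ/4} the internal vectors are ζ^0,ζ^3,ζ^6,ζ^9.
candidate 1: n = (0, 0, 1, 0) → π⊥ ≈ (+0.00000, -1.00000); max(|x|,|y|,|x±y|/√2) = 1.00000 > 0.8 ⇒ ∉ W
candidate 2: n = (0, 1, -1, 0) → π⊥ ≈ (-0.70711, +1.70711); max(|x|,|y|,|x±y|/√2) = 1.70711 > 0.8 ⇒ ∉ W
candidate 3: n = (-1, -1, -1, 0) → π⊥ ≈ (-0.29289, +0.29289); max(|x|,|y|,|x±y|/√2) = 0.41421 ≤ 0.8 ⇒ ∈ W
candidate 4: n = (-2, -2, 2, 2) → π⊥ ≈ (+0.82843, -2.00000); max(|x|,|y|,|x±y|/√2) = 2.00000 > 0.8 ⇒ ∉ W

3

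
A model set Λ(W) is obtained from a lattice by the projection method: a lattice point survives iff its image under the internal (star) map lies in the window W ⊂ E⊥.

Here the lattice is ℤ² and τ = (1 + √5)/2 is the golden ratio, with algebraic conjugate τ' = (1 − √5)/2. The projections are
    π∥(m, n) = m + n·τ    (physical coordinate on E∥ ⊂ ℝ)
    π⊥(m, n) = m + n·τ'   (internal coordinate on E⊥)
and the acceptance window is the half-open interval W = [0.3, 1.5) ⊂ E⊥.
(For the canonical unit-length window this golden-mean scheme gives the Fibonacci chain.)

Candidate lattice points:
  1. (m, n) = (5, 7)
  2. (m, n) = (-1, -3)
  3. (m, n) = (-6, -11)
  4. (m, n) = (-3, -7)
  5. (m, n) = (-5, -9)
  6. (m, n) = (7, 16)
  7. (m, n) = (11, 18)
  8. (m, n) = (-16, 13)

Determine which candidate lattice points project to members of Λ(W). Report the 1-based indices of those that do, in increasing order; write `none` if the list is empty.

Compute τ' = (1−√5)/2 = -0.61803, so π⊥(m,n) = m -0.61803·n.
[1] lift (5,7): star map gives 0.67376; window check 0.3 ≤ 0.67376 < 1.5 is true → IN Λ
[2] lift (-1,-3): star map gives 0.85410; window check 0.3 ≤ 0.85410 < 1.5 is true → IN Λ
[3] lift (-6,-11): star map gives 0.79837; window check 0.3 ≤ 0.79837 < 1.5 is true → IN Λ
[4] lift (-3,-7): star map gives 1.32624; window check 0.3 ≤ 1.32624 < 1.5 is true → IN Λ
[5] lift (-5,-9): star map gives 0.56231; window check 0.3 ≤ 0.56231 < 1.5 is true → IN Λ
[6] lift (7,16): star map gives -2.88854; window check 0.3 ≤ -2.88854 < 1.5 is false → out
[7] lift (11,18): star map gives -0.12461; window check 0.3 ≤ -0.12461 < 1.5 is false → out
[8] lift (-16,13): star map gives -24.03444; window check 0.3 ≤ -24.03444 < 1.5 is false → out

1, 2, 3, 4, 5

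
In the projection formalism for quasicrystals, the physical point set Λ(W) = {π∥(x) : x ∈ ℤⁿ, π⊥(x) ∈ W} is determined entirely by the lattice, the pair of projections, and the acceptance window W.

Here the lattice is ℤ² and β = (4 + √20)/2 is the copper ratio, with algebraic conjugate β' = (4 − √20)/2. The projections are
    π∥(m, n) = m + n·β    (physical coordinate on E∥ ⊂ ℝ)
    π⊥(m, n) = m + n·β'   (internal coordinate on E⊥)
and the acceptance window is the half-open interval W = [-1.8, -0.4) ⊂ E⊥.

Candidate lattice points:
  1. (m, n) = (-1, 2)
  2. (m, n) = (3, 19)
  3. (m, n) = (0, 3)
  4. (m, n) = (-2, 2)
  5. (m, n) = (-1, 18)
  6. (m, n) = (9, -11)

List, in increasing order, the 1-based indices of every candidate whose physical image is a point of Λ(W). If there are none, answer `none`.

Numerically β ≈ 4.236068 and β' = −1/β ≈ -0.236068.
#1 (-1,2): internal coord -1 + (2)·β' = -1.472136; -1.472136 ∈ [-1.8, -0.4) → IN Λ
#2 (3,19): internal coord 3 + (19)·β' = -1.485292; -1.485292 ∈ [-1.8, -0.4) → IN Λ
#3 (0,3): internal coord 0 + (3)·β' = -0.708204; -0.708204 ∈ [-1.8, -0.4) → IN Λ
#4 (-2,2): internal coord -2 + (2)·β' = -2.472136; -2.472136 ∉ [-1.8, -0.4) → out
#5 (-1,18): internal coord -1 + (18)·β' = -5.249224; -5.249224 ∉ [-1.8, -0.4) → out
#6 (9,-11): internal coord 9 + (-11)·β' = +11.596748; +11.596748 ∉ [-1.8, -0.4) → out

1, 2, 3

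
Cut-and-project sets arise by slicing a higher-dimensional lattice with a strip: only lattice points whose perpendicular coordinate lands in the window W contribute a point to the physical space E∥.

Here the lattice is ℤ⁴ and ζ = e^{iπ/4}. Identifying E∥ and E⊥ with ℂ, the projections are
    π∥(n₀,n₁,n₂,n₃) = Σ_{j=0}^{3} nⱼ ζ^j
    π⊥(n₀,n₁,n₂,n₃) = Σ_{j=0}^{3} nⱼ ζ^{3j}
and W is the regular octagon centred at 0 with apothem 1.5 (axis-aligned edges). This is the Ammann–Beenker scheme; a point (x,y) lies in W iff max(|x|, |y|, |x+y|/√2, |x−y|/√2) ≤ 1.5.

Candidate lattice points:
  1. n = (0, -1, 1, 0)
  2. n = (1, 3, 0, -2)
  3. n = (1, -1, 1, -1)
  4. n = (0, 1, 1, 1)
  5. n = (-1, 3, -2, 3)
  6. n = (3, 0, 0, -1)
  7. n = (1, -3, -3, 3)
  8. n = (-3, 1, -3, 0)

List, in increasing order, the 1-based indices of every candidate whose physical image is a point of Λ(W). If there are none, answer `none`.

4

With ζ = e^{iπ/4} the internal vectors are ζ^0,ζ^3,ζ^6,ζ^9.
candidate 1: n = (0, -1, 1, 0) → π⊥ ≈ (+0.70711, -1.70711); max(|x|,|y|,|x±y|/√2) = 1.70711 > 1.5 ⇒ ∉ W
candidate 2: n = (1, 3, 0, -2) → π⊥ ≈ (-2.53553, +0.70711); max(|x|,|y|,|x±y|/√2) = 2.53553 > 1.5 ⇒ ∉ W
candidate 3: n = (1, -1, 1, -1) → π⊥ ≈ (+1.00000, -2.41421); max(|x|,|y|,|x±y|/√2) = 2.41421 > 1.5 ⇒ ∉ W
candidate 4: n = (0, 1, 1, 1) → π⊥ ≈ (+0.00000, +0.41421); max(|x|,|y|,|x±y|/√2) = 0.41421 ≤ 1.5 ⇒ ∈ W
candidate 5: n = (-1, 3, -2, 3) → π⊥ ≈ (-1.00000, +6.24264); max(|x|,|y|,|x±y|/√2) = 6.24264 > 1.5 ⇒ ∉ W
candidate 6: n = (3, 0, 0, -1) → π⊥ ≈ (+2.29289, -0.70711); max(|x|,|y|,|x±y|/√2) = 2.29289 > 1.5 ⇒ ∉ W
candidate 7: n = (1, -3, -3, 3) → π⊥ ≈ (+5.24264, +3.00000); max(|x|,|y|,|x±y|/√2) = 5.82843 > 1.5 ⇒ ∉ W
candidate 8: n = (-3, 1, -3, 0) → π⊥ ≈ (-3.70711, +3.70711); max(|x|,|y|,|x±y|/√2) = 5.24264 > 1.5 ⇒ ∉ W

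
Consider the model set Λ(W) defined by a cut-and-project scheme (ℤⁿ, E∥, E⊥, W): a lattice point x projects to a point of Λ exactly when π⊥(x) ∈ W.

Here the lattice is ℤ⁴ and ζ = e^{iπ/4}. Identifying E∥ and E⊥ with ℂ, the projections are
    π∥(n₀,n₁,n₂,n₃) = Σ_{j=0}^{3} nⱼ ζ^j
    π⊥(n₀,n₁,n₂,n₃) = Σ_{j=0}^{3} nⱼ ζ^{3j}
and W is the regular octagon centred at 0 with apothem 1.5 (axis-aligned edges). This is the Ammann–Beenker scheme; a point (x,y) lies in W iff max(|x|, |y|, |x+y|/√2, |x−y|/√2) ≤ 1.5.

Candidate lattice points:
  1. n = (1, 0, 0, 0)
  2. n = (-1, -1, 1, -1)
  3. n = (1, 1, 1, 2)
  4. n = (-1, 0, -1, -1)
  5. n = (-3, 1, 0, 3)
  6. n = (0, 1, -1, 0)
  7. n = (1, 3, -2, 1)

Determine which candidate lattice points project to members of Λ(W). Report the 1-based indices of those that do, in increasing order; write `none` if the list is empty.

1

Internal map: ζ^{3j} for j=0..3 gives (1,0), (−√2/2,√2/2), (0,−1), (√2/2,√2/2).
#1 (1, 0, 0, 0): internal (1.000000, 0.000000); octagon support 1.000000 vs apothem 1.5 → ∈ W
#2 (-1, -1, 1, -1): internal (-1.000000, -2.414214); octagon support 2.414214 vs apothem 1.5 → ∉ W
#3 (1, 1, 1, 2): internal (1.707107, 1.121320); octagon support 2.000000 vs apothem 1.5 → ∉ W
#4 (-1, 0, -1, -1): internal (-1.707107, 0.292893); octagon support 1.707107 vs apothem 1.5 → ∉ W
#5 (-3, 1, 0, 3): internal (-1.585786, 2.828427); octagon support 3.121320 vs apothem 1.5 → ∉ W
#6 (0, 1, -1, 0): internal (-0.707107, 1.707107); octagon support 1.707107 vs apothem 1.5 → ∉ W
#7 (1, 3, -2, 1): internal (-0.414214, 4.828427); octagon support 4.828427 vs apothem 1.5 → ∉ W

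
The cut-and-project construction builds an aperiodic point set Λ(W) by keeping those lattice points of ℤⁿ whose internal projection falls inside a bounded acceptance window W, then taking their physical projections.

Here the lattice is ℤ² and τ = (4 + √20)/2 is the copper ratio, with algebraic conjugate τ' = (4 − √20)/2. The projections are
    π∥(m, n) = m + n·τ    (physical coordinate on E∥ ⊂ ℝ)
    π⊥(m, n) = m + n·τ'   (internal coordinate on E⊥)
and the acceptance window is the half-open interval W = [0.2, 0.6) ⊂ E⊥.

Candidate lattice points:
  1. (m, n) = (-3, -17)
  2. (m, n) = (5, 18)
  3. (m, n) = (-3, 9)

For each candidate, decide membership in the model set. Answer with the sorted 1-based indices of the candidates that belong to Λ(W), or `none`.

none

τ' = (4−√20)/2 ≈ -0.2361.
candidate 1: (m,n)=(-3,-17) → π∥ = -3-17·τ ≈ -75.0132, π⊥ = -3-17·τ' ≈ 1.0132 ∉ [0.2, 0.6) ⇒ out
candidate 2: (m,n)=(5,18) → π∥ = 5+18·τ ≈ 81.2492, π⊥ = 5+18·τ' ≈ 0.7508 ∉ [0.2, 0.6) ⇒ out
candidate 3: (m,n)=(-3,9) → π∥ = -3+9·τ ≈ 35.1246, π⊥ = -3+9·τ' ≈ -5.1246 ∉ [0.2, 0.6) ⇒ out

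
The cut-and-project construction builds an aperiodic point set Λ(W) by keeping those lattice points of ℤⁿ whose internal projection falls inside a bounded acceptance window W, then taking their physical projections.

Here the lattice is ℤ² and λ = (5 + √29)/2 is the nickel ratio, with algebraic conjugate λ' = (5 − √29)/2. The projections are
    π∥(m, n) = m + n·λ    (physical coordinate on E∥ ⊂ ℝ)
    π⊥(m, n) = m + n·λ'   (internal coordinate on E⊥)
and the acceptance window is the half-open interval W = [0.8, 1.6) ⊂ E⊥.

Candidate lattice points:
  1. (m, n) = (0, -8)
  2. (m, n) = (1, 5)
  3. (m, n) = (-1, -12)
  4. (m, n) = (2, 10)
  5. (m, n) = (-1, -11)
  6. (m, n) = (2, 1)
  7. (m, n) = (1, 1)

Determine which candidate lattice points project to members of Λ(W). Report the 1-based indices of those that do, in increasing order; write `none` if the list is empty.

1, 3, 5, 7

λ' = (5−√29)/2 ≈ -0.1926.
candidate 1: (m,n)=(0,-8) → π∥ = 0-8·λ ≈ -41.5407, π⊥ = 0-8·λ' ≈ 1.5407 ∈ [0.8, 1.6) ⇒ IN Λ
candidate 2: (m,n)=(1,5) → π∥ = 1+5·λ ≈ 26.9629, π⊥ = 1+5·λ' ≈ 0.0371 ∉ [0.8, 1.6) ⇒ out
candidate 3: (m,n)=(-1,-12) → π∥ = -1-12·λ ≈ -63.3110, π⊥ = -1-12·λ' ≈ 1.3110 ∈ [0.8, 1.6) ⇒ IN Λ
candidate 4: (m,n)=(2,10) → π∥ = 2+10·λ ≈ 53.9258, π⊥ = 2+10·λ' ≈ 0.0742 ∉ [0.8, 1.6) ⇒ out
candidate 5: (m,n)=(-1,-11) → π∥ = -1-11·λ ≈ -58.1184, π⊥ = -1-11·λ' ≈ 1.1184 ∈ [0.8, 1.6) ⇒ IN Λ
candidate 6: (m,n)=(2,1) → π∥ = 2+1·λ ≈ 7.1926, π⊥ = 2+1·λ' ≈ 1.8074 ∉ [0.8, 1.6) ⇒ out
candidate 7: (m,n)=(1,1) → π∥ = 1+1·λ ≈ 6.1926, π⊥ = 1+1·λ' ≈ 0.8074 ∈ [0.8, 1.6) ⇒ IN Λ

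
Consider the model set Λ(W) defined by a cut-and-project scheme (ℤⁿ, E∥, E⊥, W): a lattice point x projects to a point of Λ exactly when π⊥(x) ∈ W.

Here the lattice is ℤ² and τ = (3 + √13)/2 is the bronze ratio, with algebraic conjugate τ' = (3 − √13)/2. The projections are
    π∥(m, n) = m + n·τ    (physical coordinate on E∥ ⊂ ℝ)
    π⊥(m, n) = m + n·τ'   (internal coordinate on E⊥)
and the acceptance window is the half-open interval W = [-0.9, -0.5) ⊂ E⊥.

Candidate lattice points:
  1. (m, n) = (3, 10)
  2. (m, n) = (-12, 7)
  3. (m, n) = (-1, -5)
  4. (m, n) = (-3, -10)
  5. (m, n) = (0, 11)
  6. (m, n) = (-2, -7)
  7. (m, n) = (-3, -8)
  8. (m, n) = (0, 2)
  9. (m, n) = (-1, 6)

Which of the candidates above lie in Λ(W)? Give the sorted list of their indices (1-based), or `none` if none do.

7, 8

τ' = (3−√13)/2 ≈ -0.302776.
#1 (3,10): internal coord 3 + (10)·τ' = -0.027756; -0.027756 ∉ [-0.9, -0.5) → out
#2 (-12,7): internal coord -12 + (7)·τ' = -14.119429; -14.119429 ∉ [-0.9, -0.5) → out
#3 (-1,-5): internal coord -1 + (-5)·τ' = +0.513878; +0.513878 ∉ [-0.9, -0.5) → out
#4 (-3,-10): internal coord -3 + (-10)·τ' = +0.027756; +0.027756 ∉ [-0.9, -0.5) → out
#5 (0,11): internal coord 0 + (11)·τ' = -3.330532; -3.330532 ∉ [-0.9, -0.5) → out
#6 (-2,-7): internal coord -2 + (-7)·τ' = +0.119429; +0.119429 ∉ [-0.9, -0.5) → out
#7 (-3,-8): internal coord -3 + (-8)·τ' = -0.577795; -0.577795 ∈ [-0.9, -0.5) → IN Λ
#8 (0,2): internal coord 0 + (2)·τ' = -0.605551; -0.605551 ∈ [-0.9, -0.5) → IN Λ
#9 (-1,6): internal coord -1 + (6)·τ' = -2.816654; -2.816654 ∉ [-0.9, -0.5) → out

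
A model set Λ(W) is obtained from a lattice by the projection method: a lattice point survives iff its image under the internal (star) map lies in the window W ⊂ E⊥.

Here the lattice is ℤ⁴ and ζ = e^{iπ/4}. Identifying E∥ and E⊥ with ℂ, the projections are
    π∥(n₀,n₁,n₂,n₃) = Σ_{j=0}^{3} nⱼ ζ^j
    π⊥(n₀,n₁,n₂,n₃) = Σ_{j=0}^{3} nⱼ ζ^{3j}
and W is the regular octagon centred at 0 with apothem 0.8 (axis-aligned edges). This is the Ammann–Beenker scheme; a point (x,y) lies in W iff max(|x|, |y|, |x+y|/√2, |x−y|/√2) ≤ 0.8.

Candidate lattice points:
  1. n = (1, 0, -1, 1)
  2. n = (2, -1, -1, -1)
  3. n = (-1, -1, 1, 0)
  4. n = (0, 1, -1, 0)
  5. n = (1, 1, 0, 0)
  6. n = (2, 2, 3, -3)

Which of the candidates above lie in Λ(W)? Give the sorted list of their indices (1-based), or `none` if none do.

Internal map: ζ^{3j} for j=0..3 gives (1,0), (−√2/2,√2/2), (0,−1), (√2/2,√2/2).
#1 (1, 0, -1, 1): internal (1.707107, 1.707107); octagon support 2.414214 vs apothem 0.8 → ∉ W
#2 (2, -1, -1, -1): internal (2.000000, -0.414214); octagon support 2.000000 vs apothem 0.8 → ∉ W
#3 (-1, -1, 1, 0): internal (-0.292893, -1.707107); octagon support 1.707107 vs apothem 0.8 → ∉ W
#4 (0, 1, -1, 0): internal (-0.707107, 1.707107); octagon support 1.707107 vs apothem 0.8 → ∉ W
#5 (1, 1, 0, 0): internal (0.292893, 0.707107); octagon support 0.707107 vs apothem 0.8 → ∈ W
#6 (2, 2, 3, -3): internal (-1.535534, -3.707107); octagon support 3.707107 vs apothem 0.8 → ∉ W

5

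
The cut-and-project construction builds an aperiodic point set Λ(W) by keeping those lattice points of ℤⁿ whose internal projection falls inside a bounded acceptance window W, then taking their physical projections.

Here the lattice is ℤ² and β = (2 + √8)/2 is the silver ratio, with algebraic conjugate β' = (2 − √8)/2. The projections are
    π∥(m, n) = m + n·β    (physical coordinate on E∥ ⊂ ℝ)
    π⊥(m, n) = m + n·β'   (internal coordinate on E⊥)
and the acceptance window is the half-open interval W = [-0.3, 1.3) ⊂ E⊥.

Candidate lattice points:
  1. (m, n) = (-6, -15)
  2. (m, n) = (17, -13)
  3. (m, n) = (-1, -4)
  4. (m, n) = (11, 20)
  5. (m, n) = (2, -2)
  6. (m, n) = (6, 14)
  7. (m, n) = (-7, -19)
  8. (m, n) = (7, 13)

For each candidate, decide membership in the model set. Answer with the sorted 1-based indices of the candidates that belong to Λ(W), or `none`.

Compute β' = (2−√8)/2 = -0.414214, so π⊥(m,n) = m -0.414214·n.
#1 (-6,-15): internal coord -6 + (-15)·β' = +0.213203; +0.213203 ∈ [-0.3, 1.3) → IN Λ
#2 (17,-13): internal coord 17 + (-13)·β' = +22.384776; +22.384776 ∉ [-0.3, 1.3) → out
#3 (-1,-4): internal coord -1 + (-4)·β' = +0.656854; +0.656854 ∈ [-0.3, 1.3) → IN Λ
#4 (11,20): internal coord 11 + (20)·β' = +2.715729; +2.715729 ∉ [-0.3, 1.3) → out
#5 (2,-2): internal coord 2 + (-2)·β' = +2.828427; +2.828427 ∉ [-0.3, 1.3) → out
#6 (6,14): internal coord 6 + (14)·β' = +0.201010; +0.201010 ∈ [-0.3, 1.3) → IN Λ
#7 (-7,-19): internal coord -7 + (-19)·β' = +0.870058; +0.870058 ∈ [-0.3, 1.3) → IN Λ
#8 (7,13): internal coord 7 + (13)·β' = +1.615224; +1.615224 ∉ [-0.3, 1.3) → out

1, 3, 6, 7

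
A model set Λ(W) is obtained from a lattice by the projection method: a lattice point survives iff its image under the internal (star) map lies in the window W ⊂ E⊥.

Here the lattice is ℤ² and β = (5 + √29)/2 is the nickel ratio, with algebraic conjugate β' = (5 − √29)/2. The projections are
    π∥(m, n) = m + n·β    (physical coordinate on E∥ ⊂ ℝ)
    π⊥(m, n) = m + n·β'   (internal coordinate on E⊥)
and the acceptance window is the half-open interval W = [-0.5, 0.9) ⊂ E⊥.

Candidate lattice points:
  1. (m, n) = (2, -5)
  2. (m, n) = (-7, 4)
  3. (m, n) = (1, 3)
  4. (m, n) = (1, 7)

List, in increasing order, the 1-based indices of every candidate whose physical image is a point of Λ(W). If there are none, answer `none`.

3, 4

Numerically β ≈ 5.192582 and β' = −1/β ≈ -0.192582.
candidate 1: (m,n)=(2,-5) → π∥ = 2-5·β ≈ -23.962912, π⊥ = 2-5·β' ≈ 2.962912 ∉ [-0.5, 0.9) ⇒ out
candidate 2: (m,n)=(-7,4) → π∥ = -7+4·β ≈ 13.770330, π⊥ = -7+4·β' ≈ -7.770330 ∉ [-0.5, 0.9) ⇒ out
candidate 3: (m,n)=(1,3) → π∥ = 1+3·β ≈ 16.577747, π⊥ = 1+3·β' ≈ 0.422253 ∈ [-0.5, 0.9) ⇒ IN Λ
candidate 4: (m,n)=(1,7) → π∥ = 1+7·β ≈ 37.348077, π⊥ = 1+7·β' ≈ -0.348077 ∈ [-0.5, 0.9) ⇒ IN Λ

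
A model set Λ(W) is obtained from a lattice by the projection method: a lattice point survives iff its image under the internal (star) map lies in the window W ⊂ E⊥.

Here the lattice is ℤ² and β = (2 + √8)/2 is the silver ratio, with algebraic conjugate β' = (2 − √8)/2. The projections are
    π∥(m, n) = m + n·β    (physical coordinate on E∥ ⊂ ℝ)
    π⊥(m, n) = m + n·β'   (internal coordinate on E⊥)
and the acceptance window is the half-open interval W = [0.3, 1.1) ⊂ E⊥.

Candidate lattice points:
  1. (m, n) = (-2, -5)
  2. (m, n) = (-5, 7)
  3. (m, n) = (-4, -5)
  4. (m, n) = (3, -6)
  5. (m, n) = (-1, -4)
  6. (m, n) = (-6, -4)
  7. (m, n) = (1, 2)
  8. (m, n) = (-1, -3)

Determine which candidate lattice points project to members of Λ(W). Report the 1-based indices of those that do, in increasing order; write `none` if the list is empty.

5

β' = (2−√8)/2 ≈ -0.414214.
#1 (-2,-5): internal coord -2 + (-5)·β' = +0.071068; +0.071068 ∉ [0.3, 1.1) → out
#2 (-5,7): internal coord -5 + (7)·β' = -7.899495; -7.899495 ∉ [0.3, 1.1) → out
#3 (-4,-5): internal coord -4 + (-5)·β' = -1.928932; -1.928932 ∉ [0.3, 1.1) → out
#4 (3,-6): internal coord 3 + (-6)·β' = +5.485281; +5.485281 ∉ [0.3, 1.1) → out
#5 (-1,-4): internal coord -1 + (-4)·β' = +0.656854; +0.656854 ∈ [0.3, 1.1) → IN Λ
#6 (-6,-4): internal coord -6 + (-4)·β' = -4.343146; -4.343146 ∉ [0.3, 1.1) → out
#7 (1,2): internal coord 1 + (2)·β' = +0.171573; +0.171573 ∉ [0.3, 1.1) → out
#8 (-1,-3): internal coord -1 + (-3)·β' = +0.242641; +0.242641 ∉ [0.3, 1.1) → out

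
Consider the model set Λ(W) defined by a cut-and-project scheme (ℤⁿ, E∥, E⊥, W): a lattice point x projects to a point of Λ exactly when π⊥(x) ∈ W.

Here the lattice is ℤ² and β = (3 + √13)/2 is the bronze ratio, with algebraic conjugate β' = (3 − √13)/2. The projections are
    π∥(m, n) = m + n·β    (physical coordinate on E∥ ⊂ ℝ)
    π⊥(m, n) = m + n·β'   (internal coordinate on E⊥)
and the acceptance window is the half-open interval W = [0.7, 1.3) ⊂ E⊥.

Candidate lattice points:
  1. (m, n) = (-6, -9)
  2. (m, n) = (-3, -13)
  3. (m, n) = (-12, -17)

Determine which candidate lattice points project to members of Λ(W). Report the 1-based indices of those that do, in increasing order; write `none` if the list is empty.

2

Numerically β ≈ 3.3028 and β' = −1/β ≈ -0.3028.
[1] lift (-6,-9): star map gives -3.2750; window check 0.7 ≤ -3.2750 < 1.3 is false → out
[2] lift (-3,-13): star map gives 0.9361; window check 0.7 ≤ 0.9361 < 1.3 is true → IN Λ
[3] lift (-12,-17): star map gives -6.8528; window check 0.7 ≤ -6.8528 < 1.3 is false → out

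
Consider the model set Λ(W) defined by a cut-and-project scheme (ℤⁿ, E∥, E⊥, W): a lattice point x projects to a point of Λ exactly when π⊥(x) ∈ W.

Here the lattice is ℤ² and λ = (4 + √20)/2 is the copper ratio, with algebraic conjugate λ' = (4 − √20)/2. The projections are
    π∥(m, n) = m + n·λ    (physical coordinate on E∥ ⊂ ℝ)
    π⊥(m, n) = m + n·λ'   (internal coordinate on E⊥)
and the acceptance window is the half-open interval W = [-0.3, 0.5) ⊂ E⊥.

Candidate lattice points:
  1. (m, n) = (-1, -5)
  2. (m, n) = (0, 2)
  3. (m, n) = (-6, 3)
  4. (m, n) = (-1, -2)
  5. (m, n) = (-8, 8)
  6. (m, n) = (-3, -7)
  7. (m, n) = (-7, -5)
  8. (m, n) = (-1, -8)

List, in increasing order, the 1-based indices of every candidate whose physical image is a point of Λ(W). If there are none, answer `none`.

1

Compute λ' = (4−√20)/2 = -0.236068, so π⊥(m,n) = m -0.236068·n.
#1 (-1,-5): internal coord -1 + (-5)·λ' = +0.180340; +0.180340 ∈ [-0.3, 0.5) → IN Λ
#2 (0,2): internal coord 0 + (2)·λ' = -0.472136; -0.472136 ∉ [-0.3, 0.5) → out
#3 (-6,3): internal coord -6 + (3)·λ' = -6.708204; -6.708204 ∉ [-0.3, 0.5) → out
#4 (-1,-2): internal coord -1 + (-2)·λ' = -0.527864; -0.527864 ∉ [-0.3, 0.5) → out
#5 (-8,8): internal coord -8 + (8)·λ' = -9.888544; -9.888544 ∉ [-0.3, 0.5) → out
#6 (-3,-7): internal coord -3 + (-7)·λ' = -1.347524; -1.347524 ∉ [-0.3, 0.5) → out
#7 (-7,-5): internal coord -7 + (-5)·λ' = -5.819660; -5.819660 ∉ [-0.3, 0.5) → out
#8 (-1,-8): internal coord -1 + (-8)·λ' = +0.888544; +0.888544 ∉ [-0.3, 0.5) → out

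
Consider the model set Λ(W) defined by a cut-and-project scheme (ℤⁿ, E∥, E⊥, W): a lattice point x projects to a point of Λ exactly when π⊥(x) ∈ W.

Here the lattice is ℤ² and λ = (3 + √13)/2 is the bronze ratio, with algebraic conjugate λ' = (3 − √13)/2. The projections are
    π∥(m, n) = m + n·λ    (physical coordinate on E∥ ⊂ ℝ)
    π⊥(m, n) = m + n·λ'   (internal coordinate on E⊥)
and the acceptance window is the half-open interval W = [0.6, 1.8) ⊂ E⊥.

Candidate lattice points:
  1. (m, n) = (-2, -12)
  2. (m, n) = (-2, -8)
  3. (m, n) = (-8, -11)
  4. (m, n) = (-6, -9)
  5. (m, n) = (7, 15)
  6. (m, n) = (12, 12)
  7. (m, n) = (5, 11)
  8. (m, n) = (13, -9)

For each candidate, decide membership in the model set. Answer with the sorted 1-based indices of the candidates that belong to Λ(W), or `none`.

Numerically λ ≈ 3.3028 and λ' = −1/λ ≈ -0.3028.
candidate 1: (m,n)=(-2,-12) → π∥ = -2-12·λ ≈ -41.6333, π⊥ = -2-12·λ' ≈ 1.6333 ∈ [0.6, 1.8) ⇒ IN Λ
candidate 2: (m,n)=(-2,-8) → π∥ = -2-8·λ ≈ -28.4222, π⊥ = -2-8·λ' ≈ 0.4222 ∉ [0.6, 1.8) ⇒ out
candidate 3: (m,n)=(-8,-11) → π∥ = -8-11·λ ≈ -44.3305, π⊥ = -8-11·λ' ≈ -4.6695 ∉ [0.6, 1.8) ⇒ out
candidate 4: (m,n)=(-6,-9) → π∥ = -6-9·λ ≈ -35.7250, π⊥ = -6-9·λ' ≈ -3.2750 ∉ [0.6, 1.8) ⇒ out
candidate 5: (m,n)=(7,15) → π∥ = 7+15·λ ≈ 56.5416, π⊥ = 7+15·λ' ≈ 2.4584 ∉ [0.6, 1.8) ⇒ out
candidate 6: (m,n)=(12,12) → π∥ = 12+12·λ ≈ 51.6333, π⊥ = 12+12·λ' ≈ 8.3667 ∉ [0.6, 1.8) ⇒ out
candidate 7: (m,n)=(5,11) → π∥ = 5+11·λ ≈ 41.3305, π⊥ = 5+11·λ' ≈ 1.6695 ∈ [0.6, 1.8) ⇒ IN Λ
candidate 8: (m,n)=(13,-9) → π∥ = 13-9·λ ≈ -16.7250, π⊥ = 13-9·λ' ≈ 15.7250 ∉ [0.6, 1.8) ⇒ out

1, 7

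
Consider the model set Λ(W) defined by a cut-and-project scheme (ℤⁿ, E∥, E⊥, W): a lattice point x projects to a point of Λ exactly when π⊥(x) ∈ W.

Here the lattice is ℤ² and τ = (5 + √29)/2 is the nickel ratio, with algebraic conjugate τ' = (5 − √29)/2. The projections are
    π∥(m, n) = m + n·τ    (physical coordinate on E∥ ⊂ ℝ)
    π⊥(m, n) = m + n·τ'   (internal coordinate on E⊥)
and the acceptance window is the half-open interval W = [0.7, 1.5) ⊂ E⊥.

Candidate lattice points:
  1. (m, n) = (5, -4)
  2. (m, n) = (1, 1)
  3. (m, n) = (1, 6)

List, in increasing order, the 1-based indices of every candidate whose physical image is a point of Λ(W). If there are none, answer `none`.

2

τ' = (5−√29)/2 ≈ -0.19258.
candidate 1: (m,n)=(5,-4) → π∥ = 5-4·τ ≈ -15.77033, π⊥ = 5-4·τ' ≈ 5.77033 ∉ [0.7, 1.5) ⇒ out
candidate 2: (m,n)=(1,1) → π∥ = 1+1·τ ≈ 6.19258, π⊥ = 1+1·τ' ≈ 0.80742 ∈ [0.7, 1.5) ⇒ IN Λ
candidate 3: (m,n)=(1,6) → π∥ = 1+6·τ ≈ 32.15549, π⊥ = 1+6·τ' ≈ -0.15549 ∉ [0.7, 1.5) ⇒ out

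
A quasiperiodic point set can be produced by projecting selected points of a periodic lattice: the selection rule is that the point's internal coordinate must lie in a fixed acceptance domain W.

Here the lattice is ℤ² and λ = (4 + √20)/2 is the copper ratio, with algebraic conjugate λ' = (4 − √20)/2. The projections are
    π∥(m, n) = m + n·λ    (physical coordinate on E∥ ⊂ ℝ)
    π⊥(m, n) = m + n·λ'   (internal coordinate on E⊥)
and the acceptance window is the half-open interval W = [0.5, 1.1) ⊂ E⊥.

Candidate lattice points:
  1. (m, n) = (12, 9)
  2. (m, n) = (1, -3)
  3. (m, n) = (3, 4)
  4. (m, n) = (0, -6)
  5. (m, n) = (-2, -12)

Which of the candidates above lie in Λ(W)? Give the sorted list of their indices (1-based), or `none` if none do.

Numerically λ ≈ 4.236068 and λ' = −1/λ ≈ -0.236068.
#1 (12,9): internal coord 12 + (9)·λ' = +9.875388; +9.875388 ∉ [0.5, 1.1) → out
#2 (1,-3): internal coord 1 + (-3)·λ' = +1.708204; +1.708204 ∉ [0.5, 1.1) → out
#3 (3,4): internal coord 3 + (4)·λ' = +2.055728; +2.055728 ∉ [0.5, 1.1) → out
#4 (0,-6): internal coord 0 + (-6)·λ' = +1.416408; +1.416408 ∉ [0.5, 1.1) → out
#5 (-2,-12): internal coord -2 + (-12)·λ' = +0.832816; +0.832816 ∈ [0.5, 1.1) → IN Λ

5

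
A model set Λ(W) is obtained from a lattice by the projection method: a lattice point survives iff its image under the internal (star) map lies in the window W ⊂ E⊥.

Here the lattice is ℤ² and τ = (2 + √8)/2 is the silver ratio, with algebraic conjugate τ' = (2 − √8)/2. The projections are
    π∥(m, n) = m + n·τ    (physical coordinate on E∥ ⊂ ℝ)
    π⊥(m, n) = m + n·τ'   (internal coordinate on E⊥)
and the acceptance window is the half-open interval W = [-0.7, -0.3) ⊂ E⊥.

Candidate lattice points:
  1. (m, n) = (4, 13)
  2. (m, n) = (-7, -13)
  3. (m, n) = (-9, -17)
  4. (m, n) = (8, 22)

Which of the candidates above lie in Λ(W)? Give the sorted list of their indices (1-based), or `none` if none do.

Compute τ' = (2−√8)/2 = -0.414214, so π⊥(m,n) = m -0.414214·n.
#1 (4,13): internal coord 4 + (13)·τ' = -1.384776; -1.384776 ∉ [-0.7, -0.3) → out
#2 (-7,-13): internal coord -7 + (-13)·τ' = -1.615224; -1.615224 ∉ [-0.7, -0.3) → out
#3 (-9,-17): internal coord -9 + (-17)·τ' = -1.958369; -1.958369 ∉ [-0.7, -0.3) → out
#4 (8,22): internal coord 8 + (22)·τ' = -1.112698; -1.112698 ∉ [-0.7, -0.3) → out

none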